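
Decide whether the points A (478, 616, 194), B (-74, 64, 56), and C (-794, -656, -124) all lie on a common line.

Yes

AB = (-552, -552, -138), AC = (-1272, -1272, -318).
Each component of AC is 53/23 times the corresponding component of AB, so AC = 53/23·AB and the points are collinear.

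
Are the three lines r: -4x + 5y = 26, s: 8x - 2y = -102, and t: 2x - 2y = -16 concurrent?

Intersecting r and s: solving the 2×2 system gives (x, y) = (-229/16, -25/4).
Substitute into t: (2)(-229/16) + (-2)(-25/4) = -129/8.
But t requires -16 ≠ -129/8, so the three lines have no common point.

No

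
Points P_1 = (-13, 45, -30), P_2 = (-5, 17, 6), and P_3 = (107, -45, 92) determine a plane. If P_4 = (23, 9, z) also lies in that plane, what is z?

The plane through P_1, P_2, P_3 has equation −176x + 3344y + 2640z = 73568.
Substituting P_4: (2640)z + (26048) = 73568, so z = 18.

18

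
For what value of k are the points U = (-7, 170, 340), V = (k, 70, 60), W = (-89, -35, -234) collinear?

-47

Collinearity requires UV × UW = 0; each component is linear in k.
The y-component gives (574)k + (26978) = 0, so k = -47.
The remaining components then also vanish.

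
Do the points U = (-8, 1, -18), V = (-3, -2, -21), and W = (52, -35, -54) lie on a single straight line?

UV = (5, -3, -3), UW = (60, -36, -36).
Each component of UW is 12 times the corresponding component of UV, so UW = 12·UV and the points are collinear.

Yes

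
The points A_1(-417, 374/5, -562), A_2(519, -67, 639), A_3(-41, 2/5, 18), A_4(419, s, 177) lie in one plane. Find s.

Normal to plane A_1A_2A_3: n = (35552/5, -91304, -81608/5); plane equation n·P = -3109184/5.
Requiring n·A_4 = -3109184/5: (-91304)s + (451672/5) = -3109184/5.
So s = 39/5.

39/5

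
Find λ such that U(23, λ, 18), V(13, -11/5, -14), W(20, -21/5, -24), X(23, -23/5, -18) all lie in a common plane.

-3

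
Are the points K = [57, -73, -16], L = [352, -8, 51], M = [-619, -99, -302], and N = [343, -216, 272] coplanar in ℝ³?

The four points are coplanar iff the 3×3 determinant with rows KL, KM, KN is zero.
Rows: (295, 65, 67), (-676, -26, -286), (286, -143, 288).
Expanding along the first row: (295)(-48386) − (65)(-112892) + (67)(104104) = 39078.
Nonzero ⇒ not coplanar.

No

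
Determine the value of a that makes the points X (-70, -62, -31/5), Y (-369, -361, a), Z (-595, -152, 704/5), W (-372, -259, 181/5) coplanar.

Normal to plane XZW: n = (25143, -22134, 76245); plane equation n·P = -860421.
Requiring n·Y = -860421: (76245)a + (-1287393) = -860421.
So a = 28/5.

28/5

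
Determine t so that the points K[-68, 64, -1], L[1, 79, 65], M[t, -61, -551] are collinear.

Collinearity requires KL × KM = 0; each component is linear in t.
The y-component gives (66)t + (42438) = 0, so t = -643.
The remaining components then also vanish.

-643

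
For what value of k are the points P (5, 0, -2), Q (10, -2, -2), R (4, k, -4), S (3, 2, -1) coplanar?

Normal to plane PQS: n = (-2, -5, 6); plane equation n·X = -22.
Requiring n·R = -22: (-5)k + (-32) = -22.
So k = -2.

-2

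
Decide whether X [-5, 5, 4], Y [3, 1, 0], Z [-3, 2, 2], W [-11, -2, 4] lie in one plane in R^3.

No

The four points are coplanar iff the 3×3 determinant with rows XY, XZ, XW is zero.
Rows: (8, -4, -4), (2, -3, -2), (-6, -7, 0).
Expanding along the first row: (8)(-14) − (-4)(-12) + (-4)(-32) = -32.
Nonzero ⇒ not coplanar.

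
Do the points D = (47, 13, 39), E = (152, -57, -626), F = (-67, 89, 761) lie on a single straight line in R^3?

Yes

DE = (105, -70, -665), DF = (-114, 76, 722).
Each component of DF is -38/35 times the corresponding component of DE, so DF = -38/35·DE and the points are collinear.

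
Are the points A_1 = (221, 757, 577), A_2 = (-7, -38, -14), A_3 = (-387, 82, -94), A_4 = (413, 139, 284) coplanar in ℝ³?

No

A normal to the plane through A_1, A_2, A_3 is n = A_1A_2 × A_1A_3 = (134520, 206340, -329460).
The plane has equation n·P = -4170120. For A_4: n·A_4 = -9328620.
-9328620 ≠ -4170120, so A_4 is off the plane.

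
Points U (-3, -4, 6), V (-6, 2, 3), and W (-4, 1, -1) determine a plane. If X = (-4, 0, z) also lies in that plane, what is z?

1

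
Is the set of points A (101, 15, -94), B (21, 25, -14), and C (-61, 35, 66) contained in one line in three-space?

AB = (-80, 10, 80), AC = (-162, 20, 160).
AB × AC = (0, -160, 20).
The cross product is nonzero, so the points do not lie on one line.

No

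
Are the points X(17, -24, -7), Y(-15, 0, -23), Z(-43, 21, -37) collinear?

XY = (-32, 24, -16), XZ = (-60, 45, -30).
XY × XZ = (0, 0, 0).
The cross product vanishes, so the three points are collinear.

Yes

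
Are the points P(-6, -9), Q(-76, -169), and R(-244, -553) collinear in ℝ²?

PQ = (-70, -160), PR = (-238, -544).
Twice the signed area of △PQR is (-70)(-544) − (-160)(-238) = 0.
The triangle is degenerate (zero area), so the points are collinear.

Yes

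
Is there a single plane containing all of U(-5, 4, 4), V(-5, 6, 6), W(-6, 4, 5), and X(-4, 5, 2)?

The four points are coplanar iff the 3×3 determinant with rows UV, UW, UX is zero.
Rows: (0, 2, 2), (-1, 0, 1), (1, 1, -2).
Expanding along the first row: (0)(-1) − (2)(1) + (2)(-1) = -4.
Nonzero ⇒ not coplanar.

No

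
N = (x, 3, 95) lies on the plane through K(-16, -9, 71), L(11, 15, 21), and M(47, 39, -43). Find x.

-34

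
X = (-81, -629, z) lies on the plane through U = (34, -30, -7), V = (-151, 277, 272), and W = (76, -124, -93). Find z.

Coplanarity requires UV · (UW × UX) = 0.
UV = (-185, 307, 279), UW = (42, -94, -86); the triple product is linear in z with coefficient 4496 and constant term 2562720.
Setting it to zero: z = -570.

-570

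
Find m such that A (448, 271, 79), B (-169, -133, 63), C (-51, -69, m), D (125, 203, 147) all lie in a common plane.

59

Normal to plane ABD: n = (-28560, 47124, -88536); plane equation n·P = -7018620.
Requiring n·C = -7018620: (-88536)m + (-1794996) = -7018620.
So m = 59.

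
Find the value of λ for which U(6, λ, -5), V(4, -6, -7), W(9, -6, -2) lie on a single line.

Direction VW = (5, 0, 5). From the x-coordinate of U, the parameter along the line is τ = (6 − 4)/5 = 2/5.
Then λ = (-6) + 2/5·(0) = -6.

-6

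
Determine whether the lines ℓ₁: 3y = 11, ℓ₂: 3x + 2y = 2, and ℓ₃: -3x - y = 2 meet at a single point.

The three lines meet at one point iff the augmented coefficient matrix [aᵢ bᵢ cᵢ] has rank < 3, i.e. its determinant vanishes.
Here the determinant is -3.
Nonzero, so no common point exists.

No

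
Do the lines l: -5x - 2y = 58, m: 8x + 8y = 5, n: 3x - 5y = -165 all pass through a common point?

No

Lines aᵢx + bᵢy = cᵢ with pairwise distinct directions are concurrent exactly when det[aᵢ bᵢ cᵢ] = 0.
Here the determinant is 93.
Nonzero, so no common point exists.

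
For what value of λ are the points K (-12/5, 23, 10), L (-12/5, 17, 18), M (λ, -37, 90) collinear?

-12/5

Direction KL = (0, -6, 8). From the y-coordinate of M, the parameter along the line is τ = (-37 − 23)/(-6) = 10.
Then λ = (-12/5) + 10·(0) = -12/5.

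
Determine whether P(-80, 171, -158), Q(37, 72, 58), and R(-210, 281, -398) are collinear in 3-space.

Yes

PQ = (117, -99, 216), PR = (-130, 110, -240).
PQ × PR = (0, 0, 0).
The cross product vanishes, so the three points are collinear.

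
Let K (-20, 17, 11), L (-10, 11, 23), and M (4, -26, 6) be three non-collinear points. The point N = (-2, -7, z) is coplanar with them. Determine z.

Coplanarity requires KL · (KM × KN) = 0.
KL = (10, -6, 12), KM = (24, -43, -5); the triple product is linear in z with coefficient -286 and constant term 4862.
Setting it to zero: z = 17.

17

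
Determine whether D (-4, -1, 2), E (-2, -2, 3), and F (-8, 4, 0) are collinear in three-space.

DE = (2, -1, 1), DF = (-4, 5, -2).
Comparing components 2 and 3: (-1)(-2) − (1)(5) = -3 ≠ 0, so DE and DF are not parallel and the points are not collinear.

No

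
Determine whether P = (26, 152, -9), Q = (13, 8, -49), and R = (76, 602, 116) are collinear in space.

PQ = (-13, -144, -40), PR = (50, 450, 125).
Comparing components 3 and 1: (-40)(50) − (-13)(125) = -375 ≠ 0, so PQ and PR are not parallel and the points are not collinear.

No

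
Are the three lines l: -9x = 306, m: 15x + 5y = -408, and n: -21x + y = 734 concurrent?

No

Intersecting l and m: solving the 2×2 system gives (x, y) = (-34, 102/5).
Substitute into n: (-21)(-34) + (1)(102/5) = 3672/5.
But n requires 734 ≠ 3672/5, so the three lines have no common point.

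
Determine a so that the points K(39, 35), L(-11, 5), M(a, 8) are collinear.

-6

Collinearity: (M − K) must be parallel to (L − K) = (-50, -30).
Cross-multiplying the components: (a − 39)·(-30) = (-27)·(-50).
Solving gives a = -6.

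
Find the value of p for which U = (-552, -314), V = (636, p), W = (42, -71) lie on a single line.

The three points are collinear iff det[UV; UW] = 0.
This determinant is linear in p: (-594)p + (102168) = 0, so p = 172.

172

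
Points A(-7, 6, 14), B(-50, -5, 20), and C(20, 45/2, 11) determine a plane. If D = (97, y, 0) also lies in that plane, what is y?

Coplanarity requires AB · (AC × AD) = 0.
AB = (-43, -11, 6), AC = (27, 33/2, -3); the triple product is linear in y with coefficient 33 and constant term -1287.
Setting it to zero: y = 39.

39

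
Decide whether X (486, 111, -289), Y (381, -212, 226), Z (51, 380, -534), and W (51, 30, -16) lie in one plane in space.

The four points are coplanar iff the 3×3 determinant with rows XY, XZ, XW is zero.
Rows: (-105, -323, 515), (-435, 269, -245), (-435, -81, 273).
Expanding along the first row: (-105)(53592) − (-323)(-225330) + (515)(152250) = 0.
Zero determinant ⇒ coplanar.

Yes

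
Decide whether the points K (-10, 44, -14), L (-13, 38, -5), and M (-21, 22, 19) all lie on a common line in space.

Yes

KL = (-3, -6, 9), KM = (-11, -22, 33).
KL × KM = (0, 0, 0).
The cross product vanishes, so the three points are collinear.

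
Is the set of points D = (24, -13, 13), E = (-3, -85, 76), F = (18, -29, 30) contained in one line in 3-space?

DE = (-27, -72, 63), DF = (-6, -16, 17).
Comparing components 2 and 3: (-72)(17) − (63)(-16) = -216 ≠ 0, so DE and DF are not parallel and the points are not collinear.

No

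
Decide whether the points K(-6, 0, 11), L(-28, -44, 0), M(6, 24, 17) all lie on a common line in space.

Yes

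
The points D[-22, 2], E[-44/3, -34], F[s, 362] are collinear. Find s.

The three points are collinear iff det[DE; DF] = 0.
This determinant is linear in s: (36)s + (3432) = 0, so s = -286/3.

-286/3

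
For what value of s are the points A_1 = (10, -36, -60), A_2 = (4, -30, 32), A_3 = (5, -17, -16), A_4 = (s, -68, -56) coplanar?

Normal to plane A_1A_2A_3: n = (-1484, -196, -84); plane equation n·P = -2744.
Requiring n·A_4 = -2744: (-1484)s + (18032) = -2744.
So s = 14.

14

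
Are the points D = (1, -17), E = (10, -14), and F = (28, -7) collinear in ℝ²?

No

DE = (9, 3), DF = (27, 10).
If collinear, DF would be a scalar multiple of DE. But (9)·(10) ≠ (3)·(27) (difference 9), so they are not parallel; the points are not collinear.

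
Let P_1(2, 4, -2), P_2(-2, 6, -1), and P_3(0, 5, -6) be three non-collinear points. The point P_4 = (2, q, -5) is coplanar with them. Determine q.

4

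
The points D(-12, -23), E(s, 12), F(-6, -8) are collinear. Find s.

2

The three points are collinear iff det[DE; DF] = 0.
This determinant is linear in s: (15)s + (-30) = 0, so s = 2.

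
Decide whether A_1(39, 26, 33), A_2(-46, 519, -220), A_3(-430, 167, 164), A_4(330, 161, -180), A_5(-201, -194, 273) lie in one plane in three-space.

Yes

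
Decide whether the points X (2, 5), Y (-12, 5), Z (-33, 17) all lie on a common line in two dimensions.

XY = (-14, 0), XZ = (-35, 12).
If collinear, XZ would be a scalar multiple of XY. But (-14)·(12) ≠ (0)·(-35) (difference -168), so they are not parallel; the points are not collinear.

No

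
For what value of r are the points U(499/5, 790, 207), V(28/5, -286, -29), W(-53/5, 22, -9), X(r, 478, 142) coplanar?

Normal to plane UVW: n = (51168, 28536/5, -232224/5); plane equation n·P = 5904/5.
Requiring n·X = 5904/5: (51168)r + (-3867120) = 5904/5.
So r = 378/5.

378/5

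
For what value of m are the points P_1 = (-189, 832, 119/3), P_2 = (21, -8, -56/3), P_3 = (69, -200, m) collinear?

Direction P_1P_2 = (210, -840, -175/3). From the x-coordinate of P_3, the parameter along the line is τ = (69 − (-189))/210 = 43/35.
Then m = 119/3 + 43/35·(-175/3) = -32.

-32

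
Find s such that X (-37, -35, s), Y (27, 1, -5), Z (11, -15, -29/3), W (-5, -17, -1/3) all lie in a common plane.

13/3

Coplanarity ⇔ det[XY; XZ; XW] = 0.
Expanding, this is linear in s: (224)s + (-2912/3) = 0.
So s = 13/3.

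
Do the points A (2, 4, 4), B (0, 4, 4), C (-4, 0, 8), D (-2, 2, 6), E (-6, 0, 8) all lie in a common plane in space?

The plane through A, B, C has normal n = AB × AC = (0, 8, 8) and equation n·P = 64.
Checking the remaining points: n·D = 64, n·E = 64.
All equal 64, so all 5 points lie in one plane.

Yes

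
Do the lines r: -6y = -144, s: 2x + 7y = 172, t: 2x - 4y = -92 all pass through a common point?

Yes

Lines aᵢx + bᵢy = cᵢ with pairwise distinct directions are concurrent exactly when det[aᵢ bᵢ cᵢ] = 0.
Here the determinant is 0.
It vanishes, so the lines are concurrent at (2, 24).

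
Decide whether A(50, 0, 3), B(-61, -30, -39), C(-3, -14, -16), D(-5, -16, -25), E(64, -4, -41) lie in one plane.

No

The plane through A, B, C has normal n = AB × AC = (-18, 117, -36) and equation n·P = -1008.
Checking the remaining points: n·D = -882, n·E = -144.
Since n·D = -882 ≠ -1008, D is off the plane and the points are not all coplanar.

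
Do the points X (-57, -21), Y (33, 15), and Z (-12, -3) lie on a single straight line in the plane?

Yes

XY = (90, 36), XZ = (45, 18).
det[XY; XZ] = (90)(18) − (36)(45) = 0.
The determinant is zero, so the points are collinear.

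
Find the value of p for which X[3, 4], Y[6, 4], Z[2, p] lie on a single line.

4

The three points are collinear iff det[XY; XZ] = 0.
This determinant is linear in p: (3)p + (-12) = 0, so p = 4.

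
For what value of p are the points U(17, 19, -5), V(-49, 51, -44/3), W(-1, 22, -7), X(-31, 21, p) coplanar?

Normal to plane UVW: n = (-35, 42, 378); plane equation n·P = -1687.
Requiring n·X = -1687: (378)p + (1967) = -1687.
So p = -29/3.

-29/3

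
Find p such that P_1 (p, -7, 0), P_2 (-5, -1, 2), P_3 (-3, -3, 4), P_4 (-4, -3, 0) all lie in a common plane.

-1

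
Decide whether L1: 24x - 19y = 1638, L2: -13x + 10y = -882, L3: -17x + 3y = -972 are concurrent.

Yes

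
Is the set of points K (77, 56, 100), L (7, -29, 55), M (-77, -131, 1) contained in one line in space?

Yes

KL = (-70, -85, -45), KM = (-154, -187, -99).
Each component of KM is 11/5 times the corresponding component of KL, so KM = 11/5·KL and the points are collinear.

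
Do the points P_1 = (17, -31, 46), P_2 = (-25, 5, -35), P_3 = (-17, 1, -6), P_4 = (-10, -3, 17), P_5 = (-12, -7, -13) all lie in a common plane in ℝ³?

The plane through P_1, P_2, P_3 has normal n = P_1P_2 × P_1P_3 = (720, 570, -120) and equation n·P = -10950.
Checking the remaining points: n·P_4 = -10950, n·P_5 = -11070.
Since n·P_5 = -11070 ≠ -10950, P_5 is off the plane and the points are not all coplanar.

No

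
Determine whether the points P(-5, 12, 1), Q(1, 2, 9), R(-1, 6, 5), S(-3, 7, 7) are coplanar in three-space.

Yes

With P as base: PQ = (6, -10, 8), PR = (4, -6, 4), PS = (2, -5, 6).
PR × PS = (-16, -16, -8).
PQ · (PR × PS) = 0.
The scalar triple product vanishes, so the four points are coplanar.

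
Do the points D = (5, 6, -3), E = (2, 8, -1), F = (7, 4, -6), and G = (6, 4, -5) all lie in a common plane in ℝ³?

With D as base: DE = (-3, 2, 2), DF = (2, -2, -3), DG = (1, -2, -2).
DF × DG = (-2, 1, -2).
DE · (DF × DG) = 4.
Since 4 ≠ 0, the four points are not coplanar.

No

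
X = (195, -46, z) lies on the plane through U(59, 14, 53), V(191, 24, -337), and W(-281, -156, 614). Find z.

-565

The plane through U, V, W has equation −60690x + 58548y − 19040z = -3770158.
Substituting X: (-19040)z + (-14527758) = -3770158, so z = -565.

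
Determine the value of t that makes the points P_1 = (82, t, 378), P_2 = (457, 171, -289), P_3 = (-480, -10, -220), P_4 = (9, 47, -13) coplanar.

0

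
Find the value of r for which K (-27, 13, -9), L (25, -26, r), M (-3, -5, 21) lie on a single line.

56

Collinearity requires KL × KM = 0; each component is linear in r.
The x-component gives (18)r + (-1008) = 0, so r = 56.
The remaining components then also vanish.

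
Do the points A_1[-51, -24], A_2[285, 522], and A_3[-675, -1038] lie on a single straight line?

A_1A_2 = (336, 546), A_1A_3 = (-624, -1014).
Twice the signed area of △A_1A_2A_3 is (336)(-1014) − (546)(-624) = 0.
The triangle is degenerate (zero area), so the points are collinear.

Yes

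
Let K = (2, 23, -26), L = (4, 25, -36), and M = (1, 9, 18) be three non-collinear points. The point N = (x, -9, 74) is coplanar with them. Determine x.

0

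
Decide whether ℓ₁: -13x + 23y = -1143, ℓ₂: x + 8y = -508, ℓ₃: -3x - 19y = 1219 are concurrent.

Intersecting ℓ₁ and ℓ₂: solving the 2×2 system gives (x, y) = (-20, -61).
Substitute into ℓ₃: (-3)(-20) + (-19)(-61) = 1219.
This equals 1219, so (-20, -61) lies on all three lines and they are concurrent.

Yes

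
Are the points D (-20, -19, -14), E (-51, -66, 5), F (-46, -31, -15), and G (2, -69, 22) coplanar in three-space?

No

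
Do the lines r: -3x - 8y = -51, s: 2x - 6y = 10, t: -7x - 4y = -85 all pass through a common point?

Lines aᵢx + bᵢy = cᵢ with pairwise distinct directions are concurrent exactly when det[aᵢ bᵢ cᵢ] = 0.
Here the determinant is 100.
Nonzero, so no common point exists.

No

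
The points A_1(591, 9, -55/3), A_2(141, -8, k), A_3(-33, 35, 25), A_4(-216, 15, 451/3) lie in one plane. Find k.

The points are coplanar iff A_1A_2 · (A_1A_3 × A_1A_4) = 0.
Expanding, this is linear in k: (17238)k + (-2735096) = 0.
So k = 476/3.

476/3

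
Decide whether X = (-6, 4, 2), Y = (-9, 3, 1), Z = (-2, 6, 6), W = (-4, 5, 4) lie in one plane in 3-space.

With X as base: XY = (-3, -1, -1), XZ = (4, 2, 4), XW = (2, 1, 2).
XZ × XW = (0, 0, 0).
XY · (XZ × XW) = 0.
The scalar triple product vanishes, so the four points are coplanar.

Yes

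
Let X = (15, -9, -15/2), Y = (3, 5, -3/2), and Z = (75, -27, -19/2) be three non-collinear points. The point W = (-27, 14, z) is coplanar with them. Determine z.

Coplanarity requires XY · (XZ × XW) = 0.
XY = (-12, 14, 6), XZ = (60, -18, -2); the triple product is linear in z with coefficient -624 and constant term -312.
Setting it to zero: z = -1/2.

-1/2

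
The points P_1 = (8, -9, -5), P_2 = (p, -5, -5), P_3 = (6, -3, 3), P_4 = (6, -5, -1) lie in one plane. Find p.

4

Coplanarity ⇔ det[P_1P_2; P_1P_3; P_1P_4] = 0.
Expanding, this is linear in p: (-8)p + (32) = 0.
So p = 4.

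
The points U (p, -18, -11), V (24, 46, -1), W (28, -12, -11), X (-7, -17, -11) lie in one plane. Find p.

-14

Coplanarity ⇔ det[UV; UW; UX] = 0.
Expanding, this is linear in p: (50)p + (700) = 0.
So p = -14.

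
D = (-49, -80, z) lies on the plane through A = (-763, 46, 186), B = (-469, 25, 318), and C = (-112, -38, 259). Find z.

Coplanarity requires AB · (AC × AD) = 0.
AB = (294, -21, 132), AC = (651, -84, 73); the triple product is linear in z with coefficient -11025 and constant term 749700.
Setting it to zero: z = 68.

68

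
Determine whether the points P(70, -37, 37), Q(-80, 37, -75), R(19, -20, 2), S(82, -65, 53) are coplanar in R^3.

A normal to the plane through P, Q, R is n = PQ × PR = (-686, 462, 1224).
The plane has equation n·X = -19826. For S: n·S = -21410.
-21410 ≠ -19826, so S is off the plane.

No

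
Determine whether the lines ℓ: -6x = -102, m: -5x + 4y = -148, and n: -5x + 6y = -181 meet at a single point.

No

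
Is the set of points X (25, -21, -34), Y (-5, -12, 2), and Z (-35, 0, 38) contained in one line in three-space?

XY = (-30, 9, 36), XZ = (-60, 21, 72).
XY × XZ = (-108, 0, -90).
The cross product is nonzero, so the points do not lie on one line.

No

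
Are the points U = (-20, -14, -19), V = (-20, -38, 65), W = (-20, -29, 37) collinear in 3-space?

UV = (0, -24, 84), UW = (0, -15, 56).
UV × UW = (-84, 0, 0).
The cross product is nonzero, so the points do not lie on one line.

No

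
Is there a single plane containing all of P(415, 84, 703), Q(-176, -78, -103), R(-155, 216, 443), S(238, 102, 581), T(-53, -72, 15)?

Yes

The plane through P, Q, R has normal n = PQ × PR = (148512, 305760, -170352) and equation n·X = -32441136.
Checking the remaining points: n·S = -32441136, n·T = -32441136.
All equal -32441136, so all 5 points lie in one plane.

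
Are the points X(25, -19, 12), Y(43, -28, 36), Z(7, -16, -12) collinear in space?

XY = (18, -9, 24), XZ = (-18, 3, -24).
Comparing components 2 and 3: (-9)(-24) − (24)(3) = 144 ≠ 0, so XY and XZ are not parallel and the points are not collinear.

No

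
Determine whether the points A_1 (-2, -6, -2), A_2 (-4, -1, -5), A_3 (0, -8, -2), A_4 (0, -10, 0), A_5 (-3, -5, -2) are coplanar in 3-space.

Yes

The plane through A_1, A_2, A_3 has normal n = A_1A_2 × A_1A_3 = (-6, -6, -6) and equation n·P = 60.
Checking the remaining points: n·A_4 = 60, n·A_5 = 60.
All equal 60, so all 5 points lie in one plane.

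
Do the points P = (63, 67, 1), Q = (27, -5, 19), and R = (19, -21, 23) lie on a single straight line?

PQ = (-36, -72, 18), PR = (-44, -88, 22).
PQ × PR = (0, 0, 0).
The cross product vanishes, so the three points are collinear.

Yes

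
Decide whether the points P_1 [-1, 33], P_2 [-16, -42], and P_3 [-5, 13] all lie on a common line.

Yes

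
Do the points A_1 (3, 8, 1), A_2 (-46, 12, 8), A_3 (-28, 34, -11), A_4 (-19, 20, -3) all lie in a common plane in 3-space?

Yes

A normal to the plane through A_1, A_2, A_3 is n = A_1A_2 × A_1A_3 = (-230, -805, -1150).
The plane has equation n·P = -8280. For A_4: n·A_4 = -8280.
Equal, so A_4 lies in the plane and all four are coplanar.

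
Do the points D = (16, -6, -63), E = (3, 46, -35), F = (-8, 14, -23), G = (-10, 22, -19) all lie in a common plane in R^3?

With D as base: DE = (-13, 52, 28), DF = (-24, 20, 40), DG = (-26, 28, 44).
DF × DG = (-240, 16, -152).
DE · (DF × DG) = -304.
Since -304 ≠ 0, the four points are not coplanar.

No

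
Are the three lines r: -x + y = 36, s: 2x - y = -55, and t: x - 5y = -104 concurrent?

Yes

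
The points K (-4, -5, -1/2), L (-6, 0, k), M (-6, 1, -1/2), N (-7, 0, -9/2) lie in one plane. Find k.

Coplanarity ⇔ det[KL; KM; KN] = 0.
Expanding, this is linear in k: (8)k + (12) = 0.
So k = -3/2.

-3/2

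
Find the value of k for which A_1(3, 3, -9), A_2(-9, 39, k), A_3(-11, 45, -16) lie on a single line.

-15

Collinearity requires A_1A_2 × A_1A_3 = 0; each component is linear in k.
The x-component gives (-42)k + (-630) = 0, so k = -15.
The remaining components then also vanish.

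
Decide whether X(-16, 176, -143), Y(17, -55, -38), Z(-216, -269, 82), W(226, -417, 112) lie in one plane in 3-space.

No

A normal to the plane through X, Y, Z is n = XY × XZ = (-5250, -28425, -60885).
The plane has equation n·P = 3787755. For W: n·W = 3847605.
3847605 ≠ 3787755, so W is off the plane.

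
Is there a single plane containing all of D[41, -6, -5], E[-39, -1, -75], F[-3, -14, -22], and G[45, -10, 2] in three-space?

No

A normal to the plane through D, E, F is n = DE × DF = (-645, 1720, 860).
The plane has equation n·P = -41065. For G: n·G = -44505.
-44505 ≠ -41065, so G is off the plane.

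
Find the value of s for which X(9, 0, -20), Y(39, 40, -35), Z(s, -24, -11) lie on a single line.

Collinearity requires XY × XZ = 0; each component is linear in s.
The y-component gives (-15)s + (-135) = 0, so s = -9.
The remaining components then also vanish.

-9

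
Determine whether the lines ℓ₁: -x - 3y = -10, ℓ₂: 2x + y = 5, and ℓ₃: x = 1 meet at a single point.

Intersecting ℓ₁ and ℓ₂: solving the 2×2 system gives (x, y) = (1, 3).
Substitute into ℓ₃: (1)(1) + (0)(3) = 1.
This equals 1, so (1, 3) lies on all three lines and they are concurrent.

Yes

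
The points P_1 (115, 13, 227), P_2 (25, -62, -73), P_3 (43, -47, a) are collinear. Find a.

-13

Direction P_1P_2 = (-90, -75, -300). From the x-coordinate of P_3, the parameter along the line is τ = (43 − 115)/(-90) = 4/5.
Then a = 227 + 4/5·(-300) = -13.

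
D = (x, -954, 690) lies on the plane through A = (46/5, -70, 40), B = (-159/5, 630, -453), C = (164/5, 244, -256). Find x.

228/5

The plane through A, B, C has equation −52398x − (118854/5)y − 29394z = 30672/5.
Substituting D: (-52398)x + (11977416/5) = 30672/5, so x = 228/5.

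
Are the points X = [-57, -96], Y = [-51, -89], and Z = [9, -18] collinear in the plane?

No

XY = (6, 7), XZ = (66, 78).
det[XY; XZ] = (6)(78) − (7)(66) = 6.
The determinant is nonzero, so they are not collinear.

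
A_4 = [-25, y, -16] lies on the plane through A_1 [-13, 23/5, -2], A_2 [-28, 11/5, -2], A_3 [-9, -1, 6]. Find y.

A normal to the plane is n = A_1A_2 × A_1A_3 = (-96/5, 120, 468/5).
A_4 lies in the plane iff n · A_1A_4 = 0.
This gives (120)y + (-1632) = 0, so y = 68/5.

68/5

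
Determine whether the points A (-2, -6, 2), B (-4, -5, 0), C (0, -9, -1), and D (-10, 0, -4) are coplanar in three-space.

No

The four points are coplanar iff the 3×3 determinant with rows AB, AC, AD is zero.
Rows: (-2, 1, -2), (2, -3, -3), (-8, 6, -6).
Expanding along the first row: (-2)(36) − (1)(-36) + (-2)(-12) = -12.
Nonzero ⇒ not coplanar.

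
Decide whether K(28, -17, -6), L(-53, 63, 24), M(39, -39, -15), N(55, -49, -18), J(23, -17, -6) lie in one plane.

No

The plane through K, L, M has normal n = KL × KM = (-60, -399, 902) and equation n·P = -309.
Checking the remaining points: n·N = 15, n·J = -9.
Since n·N = 15 ≠ -309, N is off the plane and the points are not all coplanar.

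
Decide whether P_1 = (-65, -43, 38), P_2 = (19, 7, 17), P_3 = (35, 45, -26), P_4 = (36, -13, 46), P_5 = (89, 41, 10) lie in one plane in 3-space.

The plane through P_1, P_2, P_3 has normal n = P_1P_2 × P_1P_3 = (-1352, 3276, 2392) and equation n·P = 37908.
Checking the remaining points: n·P_4 = 18772, n·P_5 = 37908.
Since n·P_4 = 18772 ≠ 37908, P_4 is off the plane and the points are not all coplanar.

No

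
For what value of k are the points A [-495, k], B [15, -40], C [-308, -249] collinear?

-370

The three points are collinear iff det[AB; AC] = 0.
This determinant is linear in k: (-323)k + (-119510) = 0, so k = -370.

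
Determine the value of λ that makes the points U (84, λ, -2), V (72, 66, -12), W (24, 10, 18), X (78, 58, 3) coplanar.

Coplanarity ⇔ det[UV; UW; UX] = 0.
Expanding, this is linear in λ: (-900)λ + (59400) = 0.
So λ = 66.

66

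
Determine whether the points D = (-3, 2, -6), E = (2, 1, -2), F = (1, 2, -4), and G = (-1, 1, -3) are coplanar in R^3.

The four points are coplanar iff the 3×3 determinant with rows DE, DF, DG is zero.
Rows: (5, -1, 4), (4, 0, 2), (2, -1, 3).
Expanding along the first row: (5)(2) − (-1)(8) + (4)(-4) = 2.
Nonzero ⇒ not coplanar.

No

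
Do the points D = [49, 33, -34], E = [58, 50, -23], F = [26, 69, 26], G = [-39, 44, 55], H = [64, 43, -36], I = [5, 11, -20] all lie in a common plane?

Yes

The plane through D, E, F has normal n = DE × DF = (624, -793, 715) and equation n·P = -19903.
Checking the remaining points: n·G = -19903, n·H = -19903, n·I = -19903.
All equal -19903, so all 6 points lie in one plane.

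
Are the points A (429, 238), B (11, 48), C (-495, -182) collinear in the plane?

Yes

AB = (-418, -190), AC = (-924, -420).
Checking proportionality: AC = 42/19·AB, so the vectors are parallel and the points are collinear.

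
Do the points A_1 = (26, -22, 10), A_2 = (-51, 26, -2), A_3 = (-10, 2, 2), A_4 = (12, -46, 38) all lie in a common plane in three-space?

With A_1 as base: A_1A_2 = (-77, 48, -12), A_1A_3 = (-36, 24, -8), A_1A_4 = (-14, -24, 28).
A_1A_3 × A_1A_4 = (480, 1120, 1200).
A_1A_2 · (A_1A_3 × A_1A_4) = 2400.
Since 2400 ≠ 0, the four points are not coplanar.

No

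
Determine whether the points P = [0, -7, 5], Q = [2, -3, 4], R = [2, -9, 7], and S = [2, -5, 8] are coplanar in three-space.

With P as base: PQ = (2, 4, -1), PR = (2, -2, 2), PS = (2, 2, 3).
PR × PS = (-10, -2, 8).
PQ · (PR × PS) = -36.
Since -36 ≠ 0, the four points are not coplanar.

No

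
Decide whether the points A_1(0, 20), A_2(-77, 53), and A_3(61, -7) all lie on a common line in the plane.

A_1A_2 = (-77, 33), A_1A_3 = (61, -27).
det[A_1A_2; A_1A_3] = (-77)(-27) − (33)(61) = 66.
The determinant is nonzero, so they are not collinear.

No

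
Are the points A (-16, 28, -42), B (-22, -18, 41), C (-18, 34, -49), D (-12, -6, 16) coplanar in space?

No

A normal to the plane through A, B, C is n = AB × AC = (-176, -208, -128).
The plane has equation n·P = 2368. For D: n·D = 1312.
1312 ≠ 2368, so D is off the plane.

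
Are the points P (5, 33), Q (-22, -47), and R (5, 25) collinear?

No

PQ = (-27, -80), PR = (0, -8).
If collinear, PR would be a scalar multiple of PQ. But (-27)·(-8) ≠ (-80)·(0) (difference 216), so they are not parallel; the points are not collinear.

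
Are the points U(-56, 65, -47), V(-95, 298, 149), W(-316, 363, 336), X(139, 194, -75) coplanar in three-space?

A normal to the plane through U, V, W is n = UV × UW = (30831, -36023, 48958).
The plane has equation n·P = -6369057. For X: n·X = -6374803.
-6374803 ≠ -6369057, so X is off the plane.

No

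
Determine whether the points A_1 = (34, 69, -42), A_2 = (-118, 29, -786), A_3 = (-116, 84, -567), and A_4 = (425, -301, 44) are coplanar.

No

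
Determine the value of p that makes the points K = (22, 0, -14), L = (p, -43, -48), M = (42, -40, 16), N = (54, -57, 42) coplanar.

Normal to plane KMN: n = (-530, -160, 140); plane equation n·P = -13620.
Requiring n·L = -13620: (-530)p + (160) = -13620.
So p = 26.

26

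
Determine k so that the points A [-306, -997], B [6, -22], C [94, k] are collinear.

253

Collinearity: (C − A) must be parallel to (B − A) = (312, 975).
Cross-multiplying the components: (k − (-997))·(312) = (400)·(975).
Solving gives k = 253.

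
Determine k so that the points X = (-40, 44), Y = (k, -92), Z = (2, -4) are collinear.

The three points are collinear iff det[XY; XZ] = 0.
This determinant is linear in k: (-48)k + (3792) = 0, so k = 79.

79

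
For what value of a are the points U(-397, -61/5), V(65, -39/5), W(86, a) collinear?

The three points are collinear iff det[UV; UW] = 0.
This determinant is linear in a: (462)a + (17556/5) = 0, so a = -38/5.

-38/5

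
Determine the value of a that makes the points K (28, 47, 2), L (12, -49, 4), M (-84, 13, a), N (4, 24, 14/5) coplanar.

Normal to plane KLN: n = (-154/5, -176/5, -1936); plane equation n·P = -31944/5.
Requiring n·M = -31944/5: (-1936)a + (10648/5) = -31944/5.
So a = 22/5.

22/5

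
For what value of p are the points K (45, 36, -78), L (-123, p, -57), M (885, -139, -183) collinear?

71

Direction KM = (840, -175, -105). From the x-coordinate of L, the parameter along the line is τ = (-123 − 45)/840 = -1/5.
Then p = 36 + (-1/5)·(-175) = 71.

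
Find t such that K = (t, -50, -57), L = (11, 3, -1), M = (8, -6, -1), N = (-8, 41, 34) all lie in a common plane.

44

The points are coplanar iff KL · (KM × KN) = 0.
Expanding, this is linear in t: (315)t + (-13860) = 0.
So t = 44.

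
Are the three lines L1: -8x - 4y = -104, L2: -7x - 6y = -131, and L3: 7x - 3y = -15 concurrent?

No

The three lines meet at one point iff the augmented coefficient matrix [aᵢ bᵢ cᵢ] has rank < 3, i.e. its determinant vanishes.
Here the determinant is -40.
Nonzero, so no common point exists.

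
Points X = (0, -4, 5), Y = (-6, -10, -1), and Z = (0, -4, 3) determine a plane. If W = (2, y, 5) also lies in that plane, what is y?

The plane through X, Y, Z has equation 12x − 12y = 48.
Substituting W: (-12)y + (24) = 48, so y = -2.

-2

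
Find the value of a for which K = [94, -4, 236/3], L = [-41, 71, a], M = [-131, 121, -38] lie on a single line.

26/3

Direction KM = (-225, 125, -350/3). From the x-coordinate of L, the parameter along the line is τ = (-41 − 94)/(-225) = 3/5.
Then a = 236/3 + 3/5·(-350/3) = 26/3.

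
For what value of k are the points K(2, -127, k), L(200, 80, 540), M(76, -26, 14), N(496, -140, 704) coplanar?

-387

The points are coplanar iff KL · (KM × KN) = 0.
Expanding, this is linear in k: (-58656)k + (-22699872) = 0.
So k = -387.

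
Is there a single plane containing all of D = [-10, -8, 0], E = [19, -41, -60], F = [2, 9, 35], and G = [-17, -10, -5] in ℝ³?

No

A normal to the plane through D, E, F is n = DE × DF = (-135, -1735, 889).
The plane has equation n·P = 15230. For G: n·G = 15200.
15200 ≠ 15230, so G is off the plane.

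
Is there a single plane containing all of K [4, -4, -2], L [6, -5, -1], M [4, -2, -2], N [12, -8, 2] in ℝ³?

Yes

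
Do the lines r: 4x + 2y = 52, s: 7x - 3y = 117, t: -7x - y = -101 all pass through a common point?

Intersecting r and s: solving the 2×2 system gives (x, y) = (15, -4).
Substitute into t: (-7)(15) + (-1)(-4) = -101.
This equals -101, so (15, -4) lies on all three lines and they are concurrent.

Yes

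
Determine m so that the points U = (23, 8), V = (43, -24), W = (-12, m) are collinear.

64

Collinearity: (W − U) must be parallel to (V − U) = (20, -32).
Cross-multiplying the components: (m − 8)·(20) = (-35)·(-32).
Solving gives m = 64.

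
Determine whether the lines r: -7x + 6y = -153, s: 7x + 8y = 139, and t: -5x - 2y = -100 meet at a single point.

No

Intersecting r and s: solving the 2×2 system gives (x, y) = (21, -1).
Substitute into t: (-5)(21) + (-2)(-1) = -103.
But t requires -100 ≠ -103, so the three lines have no common point.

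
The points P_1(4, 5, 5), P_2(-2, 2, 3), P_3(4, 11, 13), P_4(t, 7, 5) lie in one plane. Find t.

12

The points are coplanar iff P_1P_2 · (P_1P_3 × P_1P_4) = 0.
Expanding, this is linear in t: (-12)t + (144) = 0.
So t = 12.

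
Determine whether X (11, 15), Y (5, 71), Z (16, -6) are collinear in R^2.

No

XY = (-6, 56), XZ = (5, -21).
det[XY; XZ] = (-6)(-21) − (56)(5) = -154.
The determinant is nonzero, so they are not collinear.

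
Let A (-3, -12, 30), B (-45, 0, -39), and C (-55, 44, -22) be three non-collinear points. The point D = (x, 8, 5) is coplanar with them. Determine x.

-25

A normal to the plane is n = AB × AC = (3240, 1404, -1728).
D lies in the plane iff n · AD = 0.
This gives (3240)x + (81000) = 0, so x = -25.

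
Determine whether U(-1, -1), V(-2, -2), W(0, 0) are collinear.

UV = (-1, -1), UW = (1, 1).
det[UV; UW] = (-1)(1) − (-1)(1) = 0.
The determinant is zero, so the points are collinear.

Yes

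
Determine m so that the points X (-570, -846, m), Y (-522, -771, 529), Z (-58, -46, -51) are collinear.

Collinearity requires XY × XZ = 0; each component is linear in m.
The x-component gives (725)m + (-427025) = 0, so m = 589.
The remaining components then also vanish.

589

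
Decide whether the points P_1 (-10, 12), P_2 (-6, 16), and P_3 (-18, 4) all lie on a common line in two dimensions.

P_1P_2 = (4, 4), P_1P_3 = (-8, -8).
Twice the signed area of △P_1P_2P_3 is (4)(-8) − (4)(-8) = 0.
The triangle is degenerate (zero area), so the points are collinear.

Yes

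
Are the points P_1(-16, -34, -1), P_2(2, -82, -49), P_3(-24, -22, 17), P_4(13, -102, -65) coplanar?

No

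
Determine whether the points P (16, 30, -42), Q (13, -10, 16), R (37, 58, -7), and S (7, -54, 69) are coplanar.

Yes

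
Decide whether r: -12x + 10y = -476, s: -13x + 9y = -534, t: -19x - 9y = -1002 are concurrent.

Yes

The three lines meet at one point iff the augmented coefficient matrix [aᵢ bᵢ cᵢ] has rank < 3, i.e. its determinant vanishes.
Here the determinant is 0.
It vanishes, so the lines are concurrent at (48, 10).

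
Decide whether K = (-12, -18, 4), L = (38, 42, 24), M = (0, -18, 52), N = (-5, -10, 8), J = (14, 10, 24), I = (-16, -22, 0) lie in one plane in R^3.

Yes

The plane through K, L, M has normal n = KL × KM = (2880, -2160, -720) and equation n·P = 1440.
Checking the remaining points: n·N = 1440, n·J = 1440, n·I = 1440.
All equal 1440, so all 6 points lie in one plane.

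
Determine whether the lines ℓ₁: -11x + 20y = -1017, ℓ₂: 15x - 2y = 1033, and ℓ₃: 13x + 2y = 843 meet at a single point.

Lines aᵢx + bᵢy = cᵢ with pairwise distinct directions are concurrent exactly when det[aᵢ bᵢ cᵢ] = 0.
Here the determinant is 0.
It vanishes, so the lines are concurrent at (67, -14).

Yes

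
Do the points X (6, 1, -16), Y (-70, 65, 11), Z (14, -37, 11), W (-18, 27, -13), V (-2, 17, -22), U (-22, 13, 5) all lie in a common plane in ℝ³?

Yes

The plane through X, Y, Z has normal n = XY × XZ = (2754, 2268, 2376) and equation n·P = -19224.
Checking the remaining points: n·W = -19224, n·V = -19224, n·U = -19224.
All equal -19224, so all 6 points lie in one plane.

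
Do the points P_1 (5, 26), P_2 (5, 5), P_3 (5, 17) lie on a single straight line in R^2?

P_1P_2 = (0, -21), P_1P_3 = (0, -9).
Checking proportionality: P_1P_3 = 3/7·P_1P_2, so the vectors are parallel and the points are collinear.

Yes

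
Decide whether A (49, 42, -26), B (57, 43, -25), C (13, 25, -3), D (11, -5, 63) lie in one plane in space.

A normal to the plane through A, B, C is n = AB × AC = (40, -220, -100).
The plane has equation n·P = -4680. For D: n·D = -4760.
-4760 ≠ -4680, so D is off the plane.

No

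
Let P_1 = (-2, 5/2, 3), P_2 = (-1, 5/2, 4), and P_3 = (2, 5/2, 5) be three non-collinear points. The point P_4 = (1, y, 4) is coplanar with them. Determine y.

A normal to the plane is n = P_1P_2 × P_1P_3 = (0, 2, 0).
P_4 lies in the plane iff n · P_1P_4 = 0.
This gives (2)y + (-5) = 0, so y = 5/2.

5/2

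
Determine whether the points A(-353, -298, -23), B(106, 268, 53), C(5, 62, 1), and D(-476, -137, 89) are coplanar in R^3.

A normal to the plane through A, B, C is n = AB × AC = (-13776, 16192, -37388).
The plane has equation n·P = 897636. For D: n·D = 1011540.
1011540 ≠ 897636, so D is off the plane.

No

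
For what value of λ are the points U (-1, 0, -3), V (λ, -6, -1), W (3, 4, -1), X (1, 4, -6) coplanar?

-5

Normal to plane UWX: n = (-20, 16, 8); plane equation n·P = -4.
Requiring n·V = -4: (-20)λ + (-104) = -4.
So λ = -5.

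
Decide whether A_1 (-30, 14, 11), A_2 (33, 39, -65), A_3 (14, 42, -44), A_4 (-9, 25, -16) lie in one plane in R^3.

No

A normal to the plane through A_1, A_2, A_3 is n = A_1A_2 × A_1A_3 = (753, 121, 664).
The plane has equation n·P = -13592. For A_4: n·A_4 = -14376.
-14376 ≠ -13592, so A_4 is off the plane.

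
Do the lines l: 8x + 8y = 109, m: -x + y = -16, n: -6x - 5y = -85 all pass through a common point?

Intersecting l and m: solving the 2×2 system gives (x, y) = (237/16, -19/16).
Substitute into n: (-6)(237/16) + (-5)(-19/16) = -1327/16.
But n requires -85 ≠ -1327/16, so the three lines have no common point.

No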